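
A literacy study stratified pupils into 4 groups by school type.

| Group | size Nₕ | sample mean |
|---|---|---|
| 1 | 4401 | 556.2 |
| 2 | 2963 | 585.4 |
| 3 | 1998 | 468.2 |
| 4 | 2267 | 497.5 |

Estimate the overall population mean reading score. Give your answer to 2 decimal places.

N = 4401 + 2963 + 1998 + 2267 = 11629.
The stratified mean weights each stratum mean by its population share Nₕ/N.
Σ Nₕx̄ₕ = 4401·556.2 + 2963·585.4 + 1998·468.2 + 2267·497.5 = 2447836.2 + 1734540.2 + 935463.6 + 1127832.5 = 6245672.5.
Divide by N: 6245672.5 / 11629 = 537.0773... → 537.08.

537.08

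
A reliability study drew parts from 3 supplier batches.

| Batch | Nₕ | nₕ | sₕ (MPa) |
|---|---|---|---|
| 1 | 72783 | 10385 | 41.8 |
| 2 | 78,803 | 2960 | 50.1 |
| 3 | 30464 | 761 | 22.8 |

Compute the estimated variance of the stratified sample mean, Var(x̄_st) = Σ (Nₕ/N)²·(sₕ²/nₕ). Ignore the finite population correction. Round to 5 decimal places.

N = 182050; Wₕ = Nₕ/N.
batch 1: (72783/182050)²·41.8²/10385 = 0.02689209
batch 2: (78803/182050)²·50.1²/2960 = 0.15888682
batch 3: (30464/182050)²·22.8²/761 = 0.01912835
Sum = 0.20490726 → 0.20491.

0.20491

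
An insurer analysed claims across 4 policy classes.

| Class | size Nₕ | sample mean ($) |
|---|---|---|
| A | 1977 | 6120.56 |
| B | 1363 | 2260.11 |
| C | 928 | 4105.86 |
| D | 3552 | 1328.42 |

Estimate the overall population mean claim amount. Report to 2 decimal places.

N = 7820; weights Wₕ = Nₕ/N = (0.2528, 0.1743, 0.1187, 0.4542).
x̄_st = Σ Wₕ·x̄ₕ = 0.2528·6120.56 + 0.1743·2260.11 + 0.1187·4105.86 + 0.4542·1328.42 ≈ 3031.9262...
→ 3031.93.

3031.93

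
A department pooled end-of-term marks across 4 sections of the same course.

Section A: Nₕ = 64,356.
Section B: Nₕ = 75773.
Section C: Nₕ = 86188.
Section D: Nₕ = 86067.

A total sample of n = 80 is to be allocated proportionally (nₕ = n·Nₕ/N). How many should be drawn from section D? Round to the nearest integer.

N = 64356 + 75773 + 86188 + 86067 = 312384.
n_D = 80·86067/312384 = 22.041... → 22.

22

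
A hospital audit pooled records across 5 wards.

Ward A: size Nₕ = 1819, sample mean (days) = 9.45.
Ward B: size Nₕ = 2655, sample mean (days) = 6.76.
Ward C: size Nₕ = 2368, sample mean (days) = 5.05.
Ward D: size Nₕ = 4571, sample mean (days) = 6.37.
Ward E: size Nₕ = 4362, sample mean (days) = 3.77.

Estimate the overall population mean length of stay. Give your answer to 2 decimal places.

x̄_st = (Σ Nₕx̄ₕ) / (Σ Nₕ) = (1819·9.45 + 2655·6.76 + 2368·5.05 + 4571·6.37 + 4362·3.77) / 15775
= 92657.76 / 15775 = 5.8737... → 5.87.

5.87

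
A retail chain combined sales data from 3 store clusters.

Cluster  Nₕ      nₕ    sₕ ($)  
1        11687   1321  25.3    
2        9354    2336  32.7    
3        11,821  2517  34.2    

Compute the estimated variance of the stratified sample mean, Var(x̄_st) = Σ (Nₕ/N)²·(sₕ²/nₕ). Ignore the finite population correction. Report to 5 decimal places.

0.15850

N = 32862. Term for each stratum: Wₕ²sₕ²/nₕ.
Var(x̄_st) = 0.06128530 + 0.03708766 + 0.06012976 = 0.15850272 → 0.15850.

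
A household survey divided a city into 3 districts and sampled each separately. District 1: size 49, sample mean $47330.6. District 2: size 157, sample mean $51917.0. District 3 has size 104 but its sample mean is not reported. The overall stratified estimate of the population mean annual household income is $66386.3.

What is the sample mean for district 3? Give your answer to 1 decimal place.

97207.5

Σ Nₕx̄ₕ = N·μ, so 104·x̄_3 = 310·66386.3 − (49·47330.6 + 157·51917.0).
= 20579753 − 10470168.4 = 10109584.6.
x̄_3 = 10109584.6 / 104 = 97207.544... → 97207.5.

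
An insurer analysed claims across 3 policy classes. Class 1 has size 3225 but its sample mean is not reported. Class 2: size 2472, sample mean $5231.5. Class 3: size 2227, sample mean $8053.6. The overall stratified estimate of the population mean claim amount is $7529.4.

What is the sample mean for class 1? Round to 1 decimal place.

8928.8

Σ Nₕx̄ₕ = N·μ, so 3225·x̄_1 = 7924·7529.4 − (2472·5231.5 + 2227·8053.6).
= 59662965.6 − 30867635.2 = 28795330.4.
x̄_1 = 28795330.4 / 3225 = 8928.785... → 8928.8.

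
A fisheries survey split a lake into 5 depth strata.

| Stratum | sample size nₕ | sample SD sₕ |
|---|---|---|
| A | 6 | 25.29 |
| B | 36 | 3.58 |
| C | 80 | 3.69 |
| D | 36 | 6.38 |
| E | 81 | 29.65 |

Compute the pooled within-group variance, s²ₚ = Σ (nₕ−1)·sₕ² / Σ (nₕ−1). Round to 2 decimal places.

326.82

A: (6−1)·25.29² = 5·639.5841 = 3197.9205
B: (36−1)·3.58² = 35·12.8164 = 448.574
C: (80−1)·3.69² = 79·13.6161 = 1075.6719
D: (36−1)·6.38² = 35·40.7044 = 1424.654
E: (81−1)·29.65² = 80·879.1225 = 70329.8
Numerator = 76476.6204; denominator = Σ(nₕ−1) = 234.
s²ₚ = 76476.6204/234 = 326.8232... → 326.82.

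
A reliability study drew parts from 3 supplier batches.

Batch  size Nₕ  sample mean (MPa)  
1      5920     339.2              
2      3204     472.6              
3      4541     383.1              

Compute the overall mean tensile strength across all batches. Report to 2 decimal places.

385.07

N = 5920 + 3204 + 4541 = 13665.
Overall mean = Σ (Nₕ/N)·x̄ₕ — weight by population share, not a simple average.
Σ Nₕx̄ₕ = 5920·339.2 + 3204·472.6 + 4541·383.1 = 2008064 + 1514210.4 + 1739657.1 = 5261931.5.
Divide by N: 5261931.5 / 13665 = 385.0663... → 385.07.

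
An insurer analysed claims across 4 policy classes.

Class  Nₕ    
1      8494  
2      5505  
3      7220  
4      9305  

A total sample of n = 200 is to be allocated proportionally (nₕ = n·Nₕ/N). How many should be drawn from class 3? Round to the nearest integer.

47

Share of class 3 = 7220/30524 = 0.23654.
Allocate 200 × 0.23654 = 47.307... → 47.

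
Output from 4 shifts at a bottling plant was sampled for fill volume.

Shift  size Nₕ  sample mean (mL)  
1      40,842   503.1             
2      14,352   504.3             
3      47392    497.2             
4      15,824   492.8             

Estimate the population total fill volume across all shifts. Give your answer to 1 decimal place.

1: 40842·503.1 = 20547610.2
2: 14352·504.3 = 7237713.6
3: 47392·497.2 = 23563302.4
4: 15824·492.8 = 7798067.2
τ̂ = Σ Nₕx̄ₕ = 59146693.4.

59146693.4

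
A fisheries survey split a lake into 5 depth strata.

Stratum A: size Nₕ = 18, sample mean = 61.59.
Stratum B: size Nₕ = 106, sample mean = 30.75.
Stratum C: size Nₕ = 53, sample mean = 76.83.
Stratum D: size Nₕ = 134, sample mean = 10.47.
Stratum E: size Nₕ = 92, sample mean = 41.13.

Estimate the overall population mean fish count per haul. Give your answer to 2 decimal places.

N = 403; weights Wₕ = Nₕ/N = (0.0447, 0.2630, 0.1315, 0.3325, 0.2283).
x̄_st = Σ Wₕ·x̄ₕ = 0.0447·61.59 + 0.2630·30.75 + 0.1315·76.83 + 0.3325·10.47 + 0.2283·41.13 ≈ 33.8140...
→ 33.81.

33.81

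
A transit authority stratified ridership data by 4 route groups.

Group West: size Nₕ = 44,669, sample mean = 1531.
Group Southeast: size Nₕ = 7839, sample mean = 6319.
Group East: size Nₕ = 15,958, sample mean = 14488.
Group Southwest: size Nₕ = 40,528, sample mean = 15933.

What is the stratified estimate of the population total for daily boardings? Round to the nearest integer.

West: 44669·1531 = 68388239
Southeast: 7839·6319 = 49534641
East: 15958·14488 = 231199504
Southwest: 40528·15933 = 645732624
τ̂ = Σ Nₕx̄ₕ = 994855008.

994855008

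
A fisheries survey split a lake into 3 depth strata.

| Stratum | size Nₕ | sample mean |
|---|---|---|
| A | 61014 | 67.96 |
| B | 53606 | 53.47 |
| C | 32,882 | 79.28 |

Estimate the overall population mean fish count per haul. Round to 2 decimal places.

65.22

N = 147502; weights Wₕ = Nₕ/N = (0.4136, 0.3634, 0.2229).
x̄_st = Σ Wₕ·x̄ₕ = 0.4136·67.96 + 0.3634·53.47 + 0.2229·79.28 ≈ 65.2175...
→ 65.22.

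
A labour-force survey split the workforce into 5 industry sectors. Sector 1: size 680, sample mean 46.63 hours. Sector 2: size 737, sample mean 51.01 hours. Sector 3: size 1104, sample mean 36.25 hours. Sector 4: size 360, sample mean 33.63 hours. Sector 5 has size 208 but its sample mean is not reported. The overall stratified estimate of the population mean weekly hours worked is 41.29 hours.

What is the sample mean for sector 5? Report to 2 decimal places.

Σ Nₕx̄ₕ = N·μ, so 208·x̄_5 = 3089·41.29 − (680·46.63 + 737·51.01 + 1104·36.25 + 360·33.63).
= 127544.81 − 121429.57 = 6115.24.
x̄_5 = 6115.24 / 208 = 29.4002... → 29.40.

29.40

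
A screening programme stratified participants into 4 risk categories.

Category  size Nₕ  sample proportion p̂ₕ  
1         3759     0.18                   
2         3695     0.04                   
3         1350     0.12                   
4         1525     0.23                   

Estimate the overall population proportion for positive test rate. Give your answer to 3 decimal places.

0.129

Wₕ = Nₕ/N with N = 10329: 0.3639, 0.3577, 0.1307, 0.1476.
p̂_st = 0.3639·0.18 + 0.3577·0.04 + 0.1307·0.12 + 0.1476·0.23 ≈ 0.12946... → 0.129.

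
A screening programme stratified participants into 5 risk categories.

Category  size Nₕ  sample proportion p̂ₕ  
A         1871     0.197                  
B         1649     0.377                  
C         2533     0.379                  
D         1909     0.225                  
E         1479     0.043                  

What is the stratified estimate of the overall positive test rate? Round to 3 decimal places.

Wₕ = Nₕ/N with N = 9441: 0.1982, 0.1747, 0.2683, 0.2022, 0.1567.
p̂_st = 0.1982·0.197 + 0.1747·0.377 + 0.2683·0.379 + 0.2022·0.225 + 0.1567·0.043 ≈ 0.25881... → 0.259.

0.259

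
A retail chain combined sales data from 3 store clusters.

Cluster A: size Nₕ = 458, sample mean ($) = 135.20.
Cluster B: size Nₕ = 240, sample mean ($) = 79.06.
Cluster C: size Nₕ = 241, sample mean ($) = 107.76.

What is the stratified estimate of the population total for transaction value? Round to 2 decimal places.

106866.16

A: 458·135.20 = 61921.6
B: 240·79.06 = 18974.4
C: 241·107.76 = 25970.16
τ̂ = Σ Nₕx̄ₕ = 106866.16.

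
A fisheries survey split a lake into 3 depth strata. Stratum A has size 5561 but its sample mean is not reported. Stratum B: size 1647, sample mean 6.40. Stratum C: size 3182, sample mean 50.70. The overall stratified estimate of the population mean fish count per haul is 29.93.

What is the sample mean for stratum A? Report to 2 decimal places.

25.01

Σ Nₕx̄ₕ = N·μ, so 5561·x̄_A = 10390·29.93 − (1647·6.40 + 3182·50.70).
= 310972.7 − 171868.2 = 139104.5.
x̄_A = 139104.5 / 5561 = 25.0143... → 25.01.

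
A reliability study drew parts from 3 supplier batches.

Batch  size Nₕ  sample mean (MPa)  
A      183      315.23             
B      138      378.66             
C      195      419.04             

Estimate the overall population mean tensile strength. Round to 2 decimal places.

371.42

N = 183 + 138 + 195 = 516.
Weight each subgroup mean by Nₕ/N and sum.
Σ Nₕx̄ₕ = 183·315.23 + 138·378.66 + 195·419.04 = 57687.09 + 52255.08 + 81712.8 = 191654.97.
Divide by N: 191654.97 / 516 = 371.4244... → 371.42.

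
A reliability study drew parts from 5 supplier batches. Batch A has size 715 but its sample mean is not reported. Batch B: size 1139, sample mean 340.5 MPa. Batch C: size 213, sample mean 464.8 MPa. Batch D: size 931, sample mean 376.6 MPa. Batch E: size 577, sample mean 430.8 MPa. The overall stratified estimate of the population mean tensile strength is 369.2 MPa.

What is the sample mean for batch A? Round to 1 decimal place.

N = 715 + 1139 + 213 + 931 + 577 = 3575.
Overall total = μ·N = 369.2·3575 = 1319890.
Subtract the known strata: 1139·340.5 + 213·464.8 + 931·376.6 + 577·430.8 = 1086018.1.
Remaining total for batch A: 1319890 − 1086018.1 = 233871.9.
Divide by its size: 233871.9 / 715 = 327.094... → 327.1.

327.1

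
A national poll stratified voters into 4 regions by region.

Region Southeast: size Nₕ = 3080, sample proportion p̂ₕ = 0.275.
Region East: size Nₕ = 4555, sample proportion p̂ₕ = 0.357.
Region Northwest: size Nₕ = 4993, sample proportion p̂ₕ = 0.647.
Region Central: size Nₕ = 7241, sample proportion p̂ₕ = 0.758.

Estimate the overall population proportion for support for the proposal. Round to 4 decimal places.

0.5633

Wₕ = Nₕ/N with N = 19869: 0.1550, 0.2293, 0.2513, 0.3644.
p̂_st = 0.1550·0.275 + 0.2293·0.357 + 0.2513·0.647 + 0.3644·0.758 ≈ 0.563304... → 0.5633.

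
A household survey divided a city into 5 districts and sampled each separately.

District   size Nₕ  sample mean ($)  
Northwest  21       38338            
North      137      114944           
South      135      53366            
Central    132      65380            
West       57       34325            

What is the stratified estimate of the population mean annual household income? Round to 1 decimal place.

N = 482; weights Wₕ = Nₕ/N = (0.0436, 0.2842, 0.2801, 0.2739, 0.1183).
x̄_st = Σ Wₕ·x̄ₕ = 0.0436·38338 + 0.2842·114944 + 0.2801·53366 + 0.2739·65380 + 0.1183·34325 ≈ 71252.118...
→ 71252.1.

71252.1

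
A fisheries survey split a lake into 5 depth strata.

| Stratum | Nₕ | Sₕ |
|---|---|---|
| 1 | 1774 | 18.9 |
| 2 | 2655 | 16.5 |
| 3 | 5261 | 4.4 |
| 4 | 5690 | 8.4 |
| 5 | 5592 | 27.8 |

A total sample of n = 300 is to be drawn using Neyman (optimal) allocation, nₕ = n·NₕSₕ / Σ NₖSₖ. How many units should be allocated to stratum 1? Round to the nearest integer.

Σ NₕSₕ = 1774·18.9 + 2655·16.5 + 5261·4.4 + 5690·8.4 + 5592·27.8 = 303738.1.
Share for 1: 33528.6/303738.1 = 0.11039.
n_1 = 300 × 0.11039 = 33.116... → 33.

33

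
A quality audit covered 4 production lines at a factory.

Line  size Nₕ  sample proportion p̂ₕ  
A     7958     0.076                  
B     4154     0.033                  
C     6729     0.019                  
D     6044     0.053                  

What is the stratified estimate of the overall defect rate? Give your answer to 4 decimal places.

N = 7958 + 4154 + 6729 + 6044 = 24885.
Overall proportion = Σ (Nₕ/N)·p̂ₕ.
Σ Nₕp̂ₕ = 604.808 + 137.082 + 127.851 + 320.332 = 1190.073.
1190.073 / 24885 = 0.047823... → 0.0478.

0.0478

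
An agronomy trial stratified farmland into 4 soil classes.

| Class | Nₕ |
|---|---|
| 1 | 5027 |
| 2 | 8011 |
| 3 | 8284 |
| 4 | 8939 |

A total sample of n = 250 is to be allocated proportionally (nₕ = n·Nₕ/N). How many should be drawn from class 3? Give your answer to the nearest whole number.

N = 5027 + 8011 + 8284 + 8939 = 30261.
n_3 = 250·8284/30261 = 68.438... → 68.

68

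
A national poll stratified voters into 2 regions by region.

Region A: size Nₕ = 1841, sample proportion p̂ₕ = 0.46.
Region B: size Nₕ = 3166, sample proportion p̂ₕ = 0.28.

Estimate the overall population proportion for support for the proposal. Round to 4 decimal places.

0.3462

Wₕ = Nₕ/N with N = 5007: 0.3677, 0.6323.
p̂_st = 0.3677·0.46 + 0.6323·0.28 ≈ 0.346183... → 0.3462.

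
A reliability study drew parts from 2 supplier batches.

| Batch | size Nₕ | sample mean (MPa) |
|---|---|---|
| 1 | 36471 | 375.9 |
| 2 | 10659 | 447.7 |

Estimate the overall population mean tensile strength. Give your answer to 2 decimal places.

392.14

N = 47130; weights Wₕ = Nₕ/N = (0.7738, 0.2262).
x̄_st = Σ Wₕ·x̄ₕ = 0.7738·375.9 + 0.2262·447.7 ≈ 392.1384...
→ 392.14.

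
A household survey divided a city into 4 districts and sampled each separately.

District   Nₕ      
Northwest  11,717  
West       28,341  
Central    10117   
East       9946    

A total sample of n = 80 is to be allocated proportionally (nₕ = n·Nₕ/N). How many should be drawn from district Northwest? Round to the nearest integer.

16

Share of district Northwest = 11717/60121 = 0.19489.
Allocate 80 × 0.19489 = 15.591... → 16.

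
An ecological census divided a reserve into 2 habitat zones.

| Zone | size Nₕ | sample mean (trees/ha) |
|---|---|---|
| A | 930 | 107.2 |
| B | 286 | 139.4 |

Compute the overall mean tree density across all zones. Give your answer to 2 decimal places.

114.77

x̄_st = (Σ Nₕx̄ₕ) / (Σ Nₕ) = (930·107.2 + 286·139.4) / 1216
= 139564.4 / 1216 = 114.7734... → 114.77.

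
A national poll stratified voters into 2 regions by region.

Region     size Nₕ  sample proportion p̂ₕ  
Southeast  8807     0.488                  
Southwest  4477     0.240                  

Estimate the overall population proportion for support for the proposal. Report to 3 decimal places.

Wₕ = Nₕ/N with N = 13284: 0.6630, 0.3370.
p̂_st = 0.6630·0.488 + 0.3370·0.240 ≈ 0.40442... → 0.404.

0.404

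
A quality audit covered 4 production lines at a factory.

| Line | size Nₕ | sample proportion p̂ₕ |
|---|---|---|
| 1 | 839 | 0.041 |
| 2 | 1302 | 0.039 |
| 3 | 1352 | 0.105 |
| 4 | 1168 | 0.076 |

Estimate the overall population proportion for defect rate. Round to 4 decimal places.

0.0678

Wₕ = Nₕ/N with N = 4661: 0.1800, 0.2793, 0.2901, 0.2506.
p̂_st = 0.1800·0.041 + 0.2793·0.039 + 0.2901·0.105 + 0.2506·0.076 ≈ 0.067776... → 0.0678.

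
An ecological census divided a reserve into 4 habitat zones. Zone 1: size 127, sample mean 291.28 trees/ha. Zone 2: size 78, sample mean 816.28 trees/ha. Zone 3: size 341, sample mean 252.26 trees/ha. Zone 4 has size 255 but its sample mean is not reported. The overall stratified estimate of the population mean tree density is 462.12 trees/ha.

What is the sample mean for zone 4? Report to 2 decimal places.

719.51

N = 127 + 78 + 341 + 255 = 801.
Overall total = μ·N = 462.12·801 = 370158.12.
Subtract the known strata: 127·291.28 + 78·816.28 + 341·252.26 = 186683.06.
Remaining total for zone 4: 370158.12 − 186683.06 = 183475.06.
Divide by its size: 183475.06 / 255 = 719.5100... → 719.51.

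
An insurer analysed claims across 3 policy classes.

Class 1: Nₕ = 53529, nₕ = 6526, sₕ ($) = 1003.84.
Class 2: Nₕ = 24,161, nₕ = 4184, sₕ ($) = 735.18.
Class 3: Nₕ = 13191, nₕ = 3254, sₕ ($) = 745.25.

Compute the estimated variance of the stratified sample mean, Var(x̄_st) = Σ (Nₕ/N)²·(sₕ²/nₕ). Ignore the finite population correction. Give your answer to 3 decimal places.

N = 90881; Wₕ = Nₕ/N.
class 1: (53529/90881)²·1003.84²/6526 = 53.569056
class 2: (24161/90881)²·735.18²/4184 = 9.130179
class 3: (13191/90881)²·745.25²/3254 = 3.595801
Sum = 66.295036 → 66.295.

66.295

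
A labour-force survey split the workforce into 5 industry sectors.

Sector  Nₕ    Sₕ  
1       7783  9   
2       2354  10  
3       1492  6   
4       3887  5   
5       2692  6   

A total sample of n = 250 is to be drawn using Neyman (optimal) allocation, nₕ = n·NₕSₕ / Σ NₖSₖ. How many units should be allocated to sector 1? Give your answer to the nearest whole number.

127

1: NₕSₕ = 7783·9 = 70047
2: NₕSₕ = 2354·10 = 23540
3: NₕSₕ = 1492·6 = 8952
4: NₕSₕ = 3887·5 = 19435
5: NₕSₕ = 2692·6 = 16152
Σ NₕSₕ = 138126.
n_1 = 250·70047/138126 = 126.781... → 127.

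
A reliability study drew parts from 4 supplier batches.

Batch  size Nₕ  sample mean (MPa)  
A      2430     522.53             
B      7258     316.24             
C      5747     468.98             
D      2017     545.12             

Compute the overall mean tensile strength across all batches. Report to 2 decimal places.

N = 2430 + 7258 + 5747 + 2017 = 17452.
Overall mean = Σ (Nₕ/N)·x̄ₕ — weight by population share, not a simple average.
Σ Nₕx̄ₕ = 2430·522.53 + 7258·316.24 + 5747·468.98 + 2017·545.12 = 1269747.9 + 2295269.92 + 2695228.06 + 1099507.04 = 7359752.92.
Divide by N: 7359752.92 / 17452 = 421.7140... → 421.71.

421.71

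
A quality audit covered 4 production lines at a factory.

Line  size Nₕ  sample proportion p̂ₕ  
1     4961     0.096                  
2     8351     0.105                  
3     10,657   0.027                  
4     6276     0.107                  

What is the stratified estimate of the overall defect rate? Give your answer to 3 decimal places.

Wₕ = Nₕ/N with N = 30245: 0.1640, 0.2761, 0.3524, 0.2075.
p̂_st = 0.1640·0.096 + 0.2761·0.105 + 0.3524·0.027 + 0.2075·0.107 ≈ 0.07646... → 0.076.

0.076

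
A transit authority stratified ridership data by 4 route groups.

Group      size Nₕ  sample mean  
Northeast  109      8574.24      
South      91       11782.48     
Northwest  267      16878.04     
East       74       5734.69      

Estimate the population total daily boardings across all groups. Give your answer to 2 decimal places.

Northeast: 109·8574.24 = 934592.16
South: 91·11782.48 = 1072205.68
Northwest: 267·16878.04 = 4506436.68
East: 74·5734.69 = 424367.06
τ̂ = Σ Nₕx̄ₕ = 6937601.58.

6937601.58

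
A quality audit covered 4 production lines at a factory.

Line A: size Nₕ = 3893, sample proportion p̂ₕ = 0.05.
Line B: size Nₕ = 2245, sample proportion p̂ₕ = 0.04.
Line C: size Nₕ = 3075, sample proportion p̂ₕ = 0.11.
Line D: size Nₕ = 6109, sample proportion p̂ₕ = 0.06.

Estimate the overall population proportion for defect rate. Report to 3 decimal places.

N = 3893 + 2245 + 3075 + 6109 = 15322.
Overall proportion = Σ (Nₕ/N)·p̂ₕ.
Σ Nₕp̂ₕ = 194.65 + 89.8 + 338.25 + 366.54 = 989.24.
989.24 / 15322 = 0.06456... → 0.065.

0.065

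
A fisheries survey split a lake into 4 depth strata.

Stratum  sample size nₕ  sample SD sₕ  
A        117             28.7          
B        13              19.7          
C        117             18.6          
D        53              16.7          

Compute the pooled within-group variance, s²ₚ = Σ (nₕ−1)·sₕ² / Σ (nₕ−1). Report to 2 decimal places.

A: (117−1)·28.7² = 116·823.69 = 95548.04
B: (13−1)·19.7² = 12·388.09 = 4657.08
C: (117−1)·18.6² = 116·345.96 = 40131.36
D: (53−1)·16.7² = 52·278.89 = 14502.28
Numerator = 154838.76; denominator = Σ(nₕ−1) = 296.
s²ₚ = 154838.76/296 = 523.1039... → 523.10.

523.10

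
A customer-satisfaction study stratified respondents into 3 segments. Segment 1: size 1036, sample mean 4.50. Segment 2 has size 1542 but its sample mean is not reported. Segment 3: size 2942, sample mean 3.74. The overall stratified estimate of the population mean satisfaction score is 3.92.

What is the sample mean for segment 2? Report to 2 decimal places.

N = 1036 + 1542 + 2942 = 5520.
Overall total = μ·N = 3.92·5520 = 21638.4.
Subtract the known strata: 1036·4.50 + 2942·3.74 = 15665.08.
Remaining total for segment 2: 21638.4 − 15665.08 = 5973.32.
Divide by its size: 5973.32 / 1542 = 3.8737... → 3.87.

3.87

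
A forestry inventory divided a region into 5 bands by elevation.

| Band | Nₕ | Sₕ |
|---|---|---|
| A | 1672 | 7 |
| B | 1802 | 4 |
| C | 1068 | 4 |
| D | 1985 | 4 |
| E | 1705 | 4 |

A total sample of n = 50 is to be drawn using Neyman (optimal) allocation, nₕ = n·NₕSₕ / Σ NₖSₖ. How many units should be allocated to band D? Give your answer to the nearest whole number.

Σ NₕSₕ = 1672·7 + 1802·4 + 1068·4 + 1985·4 + 1705·4 = 37944.
Share for D: 7940/37944 = 0.20926.
n_D = 50 × 0.20926 = 10.463... → 10.

10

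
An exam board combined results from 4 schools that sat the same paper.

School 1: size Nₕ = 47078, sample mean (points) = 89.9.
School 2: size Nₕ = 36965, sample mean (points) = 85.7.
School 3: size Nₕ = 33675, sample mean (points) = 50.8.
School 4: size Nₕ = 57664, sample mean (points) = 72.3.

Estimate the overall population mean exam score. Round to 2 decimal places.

75.72

N = 47078 + 36965 + 33675 + 57664 = 175382.
The stratified mean weights each stratum mean by its population share Nₕ/N.
Σ Nₕx̄ₕ = 47078·89.9 + 36965·85.7 + 33675·50.8 + 57664·72.3 = 4232312.2 + 3167900.5 + 1710690 + 4169107.2 = 13280009.9.
Divide by N: 13280009.9 / 175382 = 75.7205... → 75.72.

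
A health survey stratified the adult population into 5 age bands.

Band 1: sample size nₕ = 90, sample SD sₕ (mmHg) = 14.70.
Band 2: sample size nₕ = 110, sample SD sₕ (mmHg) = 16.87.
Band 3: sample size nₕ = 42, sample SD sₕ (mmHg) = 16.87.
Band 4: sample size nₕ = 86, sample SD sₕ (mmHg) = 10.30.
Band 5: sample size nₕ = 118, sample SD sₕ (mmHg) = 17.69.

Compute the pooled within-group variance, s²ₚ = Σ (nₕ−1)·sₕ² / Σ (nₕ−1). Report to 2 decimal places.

Degrees of freedom: 89 + 109 + 41 + 85 + 117 = 441.
Σ(nₕ−1)sₕ² = 89·216.09 + 109·284.5969 + 41·284.5969 + 85·106.09 + 117·312.9361 = 107552.7187.
s²ₚ = 107552.7187 / 441 = 243.8837... → 243.88.

243.88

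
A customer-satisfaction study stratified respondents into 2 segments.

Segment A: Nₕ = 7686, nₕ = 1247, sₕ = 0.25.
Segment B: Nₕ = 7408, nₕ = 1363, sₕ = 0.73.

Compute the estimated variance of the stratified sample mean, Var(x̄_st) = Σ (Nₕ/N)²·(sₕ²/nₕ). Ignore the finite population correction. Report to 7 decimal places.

0.0001072

N = 15094. Term for each stratum: Wₕ²sₕ²/nₕ.
Var(x̄_st) = 0.0000129959 + 0.0000941766 = 0.0001071725 → 0.0001072.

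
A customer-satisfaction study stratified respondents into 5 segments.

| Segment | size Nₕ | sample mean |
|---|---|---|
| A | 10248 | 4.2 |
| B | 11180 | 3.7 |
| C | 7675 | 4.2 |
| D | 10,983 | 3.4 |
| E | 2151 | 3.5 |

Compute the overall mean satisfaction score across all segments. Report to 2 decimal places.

N = 42237; weights Wₕ = Nₕ/N = (0.2426, 0.2647, 0.1817, 0.2600, 0.0509).
x̄_st = Σ Wₕ·x̄ₕ = 0.2426·4.2 + 0.2647·3.7 + 0.1817·4.2 + 0.2600·3.4 + 0.0509·3.5 ≈ 3.8240...
→ 3.82.

3.82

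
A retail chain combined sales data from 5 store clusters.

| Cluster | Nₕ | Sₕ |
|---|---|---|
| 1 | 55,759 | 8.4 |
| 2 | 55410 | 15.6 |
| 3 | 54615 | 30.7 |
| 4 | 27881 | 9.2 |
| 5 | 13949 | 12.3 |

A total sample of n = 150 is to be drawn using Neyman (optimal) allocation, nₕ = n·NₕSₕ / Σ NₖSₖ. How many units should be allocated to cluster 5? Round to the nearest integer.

7

1: NₕSₕ = 55759·8.4 = 468375.6
2: NₕSₕ = 55410·15.6 = 864396
3: NₕSₕ = 54615·30.7 = 1676680.5
4: NₕSₕ = 27881·9.2 = 256505.2
5: NₕSₕ = 13949·12.3 = 171572.7
Σ NₕSₕ = 3437530.
n_5 = 150·171572.7/3437530 = 7.487... → 7.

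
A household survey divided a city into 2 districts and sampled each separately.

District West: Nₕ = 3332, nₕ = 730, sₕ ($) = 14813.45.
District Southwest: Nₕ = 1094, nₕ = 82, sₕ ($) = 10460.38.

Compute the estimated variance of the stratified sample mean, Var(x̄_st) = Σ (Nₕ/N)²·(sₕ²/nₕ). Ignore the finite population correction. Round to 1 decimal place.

251889.0

N = 4426. Term for each stratum: Wₕ²sₕ²/nₕ.
Var(x̄_st) = 170363.5723 + 81525.3920 = 251888.9643 → 251889.0.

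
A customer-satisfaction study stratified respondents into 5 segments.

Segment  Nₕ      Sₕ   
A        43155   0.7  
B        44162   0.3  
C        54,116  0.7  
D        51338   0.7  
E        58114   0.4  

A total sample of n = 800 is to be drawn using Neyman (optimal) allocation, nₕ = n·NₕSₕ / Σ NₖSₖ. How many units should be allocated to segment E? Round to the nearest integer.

A: NₕSₕ = 43155·0.7 = 30208.5
B: NₕSₕ = 44162·0.3 = 13248.6
C: NₕSₕ = 54116·0.7 = 37881.2
D: NₕSₕ = 51338·0.7 = 35936.6
E: NₕSₕ = 58114·0.4 = 23245.6
Σ NₕSₕ = 140520.5.
n_E = 800·23245.6/140520.5 = 132.340... → 132.

132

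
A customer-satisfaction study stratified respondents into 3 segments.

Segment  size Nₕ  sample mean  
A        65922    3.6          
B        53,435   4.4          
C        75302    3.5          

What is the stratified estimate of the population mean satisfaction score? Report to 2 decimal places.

x̄_st = (Σ Nₕx̄ₕ) / (Σ Nₕ) = (65922·3.6 + 53435·4.4 + 75302·3.5) / 194659
= 735990.2 / 194659 = 3.7809... → 3.78.

3.78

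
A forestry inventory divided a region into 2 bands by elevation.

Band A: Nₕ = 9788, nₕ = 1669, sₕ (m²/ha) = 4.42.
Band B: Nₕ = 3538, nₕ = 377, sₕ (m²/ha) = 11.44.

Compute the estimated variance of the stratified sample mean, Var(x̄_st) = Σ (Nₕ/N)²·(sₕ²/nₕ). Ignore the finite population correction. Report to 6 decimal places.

N = 13326; Wₕ = Nₕ/N.
band A: (9788/13326)²·4.42²/1669 = 0.006315046
band B: (3538/13326)²·11.44²/377 = 0.024469593
Sum = 0.030784638 → 0.030785.

0.030785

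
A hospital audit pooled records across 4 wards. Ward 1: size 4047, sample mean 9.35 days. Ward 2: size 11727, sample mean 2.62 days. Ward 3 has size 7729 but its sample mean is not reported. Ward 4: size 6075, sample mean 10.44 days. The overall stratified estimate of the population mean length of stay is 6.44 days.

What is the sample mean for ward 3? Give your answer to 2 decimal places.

N = 4047 + 11727 + 7729 + 6075 = 29578.
Overall total = μ·N = 6.44·29578 = 190482.32.
Subtract the known strata: 4047·9.35 + 11727·2.62 + 6075·10.44 = 131987.19.
Remaining total for ward 3: 190482.32 − 131987.19 = 58495.13.
Divide by its size: 58495.13 / 7729 = 7.5683... → 7.57.

7.57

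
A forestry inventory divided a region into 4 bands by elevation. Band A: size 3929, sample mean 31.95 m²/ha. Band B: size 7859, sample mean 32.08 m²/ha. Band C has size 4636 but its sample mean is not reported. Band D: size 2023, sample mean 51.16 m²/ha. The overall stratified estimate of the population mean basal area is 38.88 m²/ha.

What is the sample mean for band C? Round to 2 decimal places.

Σ Nₕx̄ₕ = N·μ, so 4636·x̄_C = 18447·38.88 − (3929·31.95 + 7859·32.08 + 2023·51.16).
= 717219.36 − 481144.95 = 236074.41.
x̄_C = 236074.41 / 4636 = 50.9220... → 50.92.

50.92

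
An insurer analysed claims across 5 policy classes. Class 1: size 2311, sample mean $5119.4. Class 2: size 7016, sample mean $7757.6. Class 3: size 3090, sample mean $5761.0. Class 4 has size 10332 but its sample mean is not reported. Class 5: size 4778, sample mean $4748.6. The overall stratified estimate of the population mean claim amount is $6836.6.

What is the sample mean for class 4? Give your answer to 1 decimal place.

N = 2311 + 7016 + 3090 + 10332 + 4778 = 27527.
Overall total = μ·N = 6836.6·27527 = 188191088.2.
Subtract the known strata: 2311·5119.4 + 7016·7757.6 + 3090·5761.0 + 4778·4748.6 = 106748555.8.
Remaining total for class 4: 188191088.2 − 106748555.8 = 81442532.4.
Divide by its size: 81442532.4 / 10332 = 7882.552... → 7882.6.

7882.6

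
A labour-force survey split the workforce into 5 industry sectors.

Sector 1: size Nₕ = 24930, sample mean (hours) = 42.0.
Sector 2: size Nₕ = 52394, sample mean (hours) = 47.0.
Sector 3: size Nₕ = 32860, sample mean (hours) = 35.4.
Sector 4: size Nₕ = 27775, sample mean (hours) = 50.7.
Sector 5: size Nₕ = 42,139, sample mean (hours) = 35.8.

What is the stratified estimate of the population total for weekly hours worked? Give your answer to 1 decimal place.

Population total = Σ Nₕ·x̄ₕ (each stratum's size times its mean).
24930·42.0 + 52394·47.0 + 32860·35.4 + 27775·50.7 + 42139·35.8 = 1047060 + 2462518 + 1163244 + 1408192.5 + 1508576.2 = 7589590.7.

7589590.7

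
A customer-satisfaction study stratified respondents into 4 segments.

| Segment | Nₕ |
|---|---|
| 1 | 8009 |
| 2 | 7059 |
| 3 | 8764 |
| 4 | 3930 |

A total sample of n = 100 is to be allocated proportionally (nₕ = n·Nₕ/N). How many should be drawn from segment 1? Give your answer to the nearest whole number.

29

N = 8009 + 7059 + 8764 + 3930 = 27762.
n_1 = 100·8009/27762 = 28.849... → 29.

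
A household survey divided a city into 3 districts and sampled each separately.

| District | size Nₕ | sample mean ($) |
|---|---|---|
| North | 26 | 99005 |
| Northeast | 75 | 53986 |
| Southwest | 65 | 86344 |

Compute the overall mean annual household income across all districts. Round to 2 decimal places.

73707.47

x̄_st = (Σ Nₕx̄ₕ) / (Σ Nₕ) = (26·99005 + 75·53986 + 65·86344) / 166
= 12235440 / 166 = 73707.4699... → 73707.47.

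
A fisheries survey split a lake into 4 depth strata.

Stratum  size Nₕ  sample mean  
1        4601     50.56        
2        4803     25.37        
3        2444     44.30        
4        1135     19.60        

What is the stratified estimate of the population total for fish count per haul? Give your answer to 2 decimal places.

1: 4601·50.56 = 232626.56
2: 4803·25.37 = 121852.11
3: 2444·44.30 = 108269.2
4: 1135·19.60 = 22246
τ̂ = Σ Nₕx̄ₕ = 484993.87.

484993.87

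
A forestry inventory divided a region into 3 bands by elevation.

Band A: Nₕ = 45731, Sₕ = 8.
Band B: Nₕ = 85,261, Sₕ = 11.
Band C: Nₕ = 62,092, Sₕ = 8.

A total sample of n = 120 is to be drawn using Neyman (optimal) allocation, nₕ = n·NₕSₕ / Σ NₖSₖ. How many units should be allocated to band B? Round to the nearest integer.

A: NₕSₕ = 45731·8 = 365848
B: NₕSₕ = 85261·11 = 937871
C: NₕSₕ = 62092·8 = 496736
Σ NₕSₕ = 1800455.
n_B = 120·937871/1800455 = 62.509... → 63.

63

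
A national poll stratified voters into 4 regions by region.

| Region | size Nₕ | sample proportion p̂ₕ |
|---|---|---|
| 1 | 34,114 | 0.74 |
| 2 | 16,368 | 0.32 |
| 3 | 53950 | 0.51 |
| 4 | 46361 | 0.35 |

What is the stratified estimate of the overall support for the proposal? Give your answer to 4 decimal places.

Wₕ = Nₕ/N with N = 150793: 0.2262, 0.1085, 0.3578, 0.3074.
p̂_st = 0.2262·0.74 + 0.1085·0.32 + 0.3578·0.51 + 0.3074·0.35 ≈ 0.492218... → 0.4922.

0.4922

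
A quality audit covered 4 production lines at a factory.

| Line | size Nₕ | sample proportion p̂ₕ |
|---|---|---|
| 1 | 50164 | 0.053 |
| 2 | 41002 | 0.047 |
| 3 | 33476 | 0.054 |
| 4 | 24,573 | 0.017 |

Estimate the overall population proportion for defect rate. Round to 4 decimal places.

Wₕ = Nₕ/N with N = 149215: 0.3362, 0.2748, 0.2243, 0.1647.
p̂_st = 0.3362·0.053 + 0.2748·0.047 + 0.2243·0.054 + 0.1647·0.017 ≈ 0.045647... → 0.0456.

0.0456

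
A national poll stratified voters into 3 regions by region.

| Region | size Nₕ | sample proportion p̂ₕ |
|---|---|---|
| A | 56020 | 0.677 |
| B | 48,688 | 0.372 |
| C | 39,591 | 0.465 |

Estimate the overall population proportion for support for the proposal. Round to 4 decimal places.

0.5159

N = 56020 + 48688 + 39591 = 144299.
Overall proportion = Σ (Nₕ/N)·p̂ₕ.
Σ Nₕp̂ₕ = 37925.54 + 18111.936 + 18409.815 = 74447.291.
74447.291 / 144299 = 0.515924... → 0.5159.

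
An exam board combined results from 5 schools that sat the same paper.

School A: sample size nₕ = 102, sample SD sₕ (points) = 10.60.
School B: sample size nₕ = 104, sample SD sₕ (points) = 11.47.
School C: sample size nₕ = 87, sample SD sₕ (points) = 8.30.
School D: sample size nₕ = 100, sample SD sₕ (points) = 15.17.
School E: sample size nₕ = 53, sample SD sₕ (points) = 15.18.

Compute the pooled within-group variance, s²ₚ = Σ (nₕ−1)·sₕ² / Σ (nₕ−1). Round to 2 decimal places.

148.73

A: (102−1)·10.60² = 101·112.36 = 11348.36
B: (104−1)·11.47² = 103·131.5609 = 13550.7727
C: (87−1)·8.30² = 86·68.89 = 5924.54
D: (100−1)·15.17² = 99·230.1289 = 22782.7611
E: (53−1)·15.18² = 52·230.4324 = 11982.4848
Numerator = 65588.9186; denominator = Σ(nₕ−1) = 441.
s²ₚ = 65588.9186/441 = 148.7277... → 148.73.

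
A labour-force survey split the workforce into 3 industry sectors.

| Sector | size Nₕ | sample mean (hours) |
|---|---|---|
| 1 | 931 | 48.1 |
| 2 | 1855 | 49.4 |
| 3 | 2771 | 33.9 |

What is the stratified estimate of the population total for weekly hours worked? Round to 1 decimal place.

1: 931·48.1 = 44781.1
2: 1855·49.4 = 91637
3: 2771·33.9 = 93936.9
τ̂ = Σ Nₕx̄ₕ = 230355.0.

230355.0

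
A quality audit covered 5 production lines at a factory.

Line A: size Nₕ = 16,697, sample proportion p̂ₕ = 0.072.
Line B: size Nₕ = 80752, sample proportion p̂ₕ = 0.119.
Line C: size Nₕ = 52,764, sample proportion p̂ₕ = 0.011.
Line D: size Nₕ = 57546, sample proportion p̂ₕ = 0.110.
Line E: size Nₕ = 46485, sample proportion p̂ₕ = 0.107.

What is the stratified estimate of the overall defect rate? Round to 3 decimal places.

0.089

Wₕ = Nₕ/N with N = 254244: 0.0657, 0.3176, 0.2075, 0.2263, 0.1828.
p̂_st = 0.0657·0.072 + 0.3176·0.119 + 0.2075·0.011 + 0.2263·0.110 + 0.1828·0.107 ≈ 0.08927... → 0.089.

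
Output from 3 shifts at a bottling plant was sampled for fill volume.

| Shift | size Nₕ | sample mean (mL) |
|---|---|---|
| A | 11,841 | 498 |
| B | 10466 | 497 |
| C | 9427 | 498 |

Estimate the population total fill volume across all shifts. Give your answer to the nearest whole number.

15793066

A: 11841·498 = 5896818
B: 10466·497 = 5201602
C: 9427·498 = 4694646
τ̂ = Σ Nₕx̄ₕ = 15793066.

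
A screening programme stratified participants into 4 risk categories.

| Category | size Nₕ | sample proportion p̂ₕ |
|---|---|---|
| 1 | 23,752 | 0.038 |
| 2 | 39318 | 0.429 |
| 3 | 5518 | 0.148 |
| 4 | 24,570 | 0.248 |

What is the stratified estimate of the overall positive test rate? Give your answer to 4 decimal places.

0.2649

Wₕ = Nₕ/N with N = 93158: 0.2550, 0.4221, 0.0592, 0.2637.
p̂_st = 0.2550·0.038 + 0.4221·0.429 + 0.0592·0.148 + 0.2637·0.248 ≈ 0.264926... → 0.2649.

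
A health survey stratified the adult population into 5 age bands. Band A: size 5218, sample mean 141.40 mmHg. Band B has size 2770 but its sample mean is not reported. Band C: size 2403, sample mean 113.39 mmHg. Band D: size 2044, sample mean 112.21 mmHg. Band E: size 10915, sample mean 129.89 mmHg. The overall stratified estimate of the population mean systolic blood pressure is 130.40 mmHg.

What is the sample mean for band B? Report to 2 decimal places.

Σ Nₕx̄ₕ = N·μ, so 2770·x̄_B = 23350·130.40 − (5218·141.40 + 2403·113.39 + 2044·112.21 + 10915·129.89).
= 3044840 − 2657407.96 = 387432.04.
x̄_B = 387432.04 / 2770 = 139.8672... → 139.87.

139.87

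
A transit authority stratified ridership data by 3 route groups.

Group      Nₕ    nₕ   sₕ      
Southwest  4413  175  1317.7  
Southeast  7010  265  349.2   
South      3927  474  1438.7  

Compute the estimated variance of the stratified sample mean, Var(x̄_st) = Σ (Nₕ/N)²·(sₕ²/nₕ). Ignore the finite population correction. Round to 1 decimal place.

N = 15350; Wₕ = Nₕ/N.
group Southwest: (4413/15350)²·1317.7²/175 = 820.0610
group Southeast: (7010/15350)²·349.2²/265 = 95.9670
group South: (3927/15350)²·1438.7²/474 = 285.8033
Sum = 1201.8312 → 1201.8.

1201.8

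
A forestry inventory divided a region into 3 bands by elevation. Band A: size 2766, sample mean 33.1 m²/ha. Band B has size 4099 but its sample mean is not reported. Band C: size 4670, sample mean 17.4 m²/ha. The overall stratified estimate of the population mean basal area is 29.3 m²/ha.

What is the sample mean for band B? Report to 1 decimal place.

N = 2766 + 4099 + 4670 = 11535.
Overall total = μ·N = 29.3·11535 = 337975.5.
Subtract the known strata: 2766·33.1 + 4670·17.4 = 172812.6.
Remaining total for band B: 337975.5 − 172812.6 = 165162.9.
Divide by its size: 165162.9 / 4099 = 40.293... → 40.3.

40.3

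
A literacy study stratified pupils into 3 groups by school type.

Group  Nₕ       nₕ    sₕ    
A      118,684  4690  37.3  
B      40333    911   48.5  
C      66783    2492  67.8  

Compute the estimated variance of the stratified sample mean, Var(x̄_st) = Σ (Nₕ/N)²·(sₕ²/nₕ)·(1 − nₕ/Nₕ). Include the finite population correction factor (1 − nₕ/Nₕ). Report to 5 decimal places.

N = 225800. Term for each stratum: Wₕ²sₕ²/nₕ·(1−nₕ/Nₕ).
Var(x̄_st) = 0.07871747 + 0.08052234 + 0.15533867 = 0.31457848 → 0.31458.

0.31458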